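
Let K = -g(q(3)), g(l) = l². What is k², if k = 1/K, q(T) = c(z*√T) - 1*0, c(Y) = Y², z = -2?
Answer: 1/20736 ≈ 4.8225e-5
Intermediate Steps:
q(T) = 4*T (q(T) = (-2*√T)² - 1*0 = 4*T + 0 = 4*T)
K = -144 (K = -(4*3)² = -1*12² = -1*144 = -144)
k = -1/144 (k = 1/(-144) = -1/144 ≈ -0.0069444)
k² = (-1/144)² = 1/20736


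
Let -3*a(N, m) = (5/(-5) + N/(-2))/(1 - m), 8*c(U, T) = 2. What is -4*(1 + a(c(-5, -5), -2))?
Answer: -9/2 ≈ -4.5000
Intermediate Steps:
c(U, T) = ¼ (c(U, T) = (⅛)*2 = ¼)
a(N, m) = -(-1 - N/2)/(3*(1 - m)) (a(N, m) = -(5/(-5) + N/(-2))/(3*(1 - m)) = -(5*(-⅕) + N*(-½))/(3*(1 - m)) = -(-1 - N/2)/(3*(1 - m)))
-4*(1 + a(c(-5, -5), -2)) = -4*(1 + (-2 - 1*¼)/(6*(-1 - 2))) = -4*(1 + (⅙)*(-2 - ¼)/(-3)) = -4*(1 + (⅙)*(-⅓)*(-9/4)) = -4*(1 + ⅛) = -4*9/8 = -9/2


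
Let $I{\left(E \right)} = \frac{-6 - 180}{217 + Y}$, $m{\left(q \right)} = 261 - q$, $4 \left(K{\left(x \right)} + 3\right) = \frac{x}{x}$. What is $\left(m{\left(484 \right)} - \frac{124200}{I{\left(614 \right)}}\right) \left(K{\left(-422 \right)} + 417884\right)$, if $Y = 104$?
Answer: $\frac{11095226915175}{124} \approx 8.9478 \cdot 10^{10}$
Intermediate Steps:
$K{\left(x \right)} = - \frac{11}{4}$ ($K{\left(x \right)} = -3 + \frac{x \frac{1}{x}}{4} = -3 + \frac{1}{4} \cdot 1 = -3 + \frac{1}{4} = - \frac{11}{4}$)
$I{\left(E \right)} = - \frac{62}{107}$ ($I{\left(E \right)} = \frac{-6 - 180}{217 + 104} = - \frac{186}{321} = \left(-186\right) \frac{1}{321} = - \frac{62}{107}$)
$\left(m{\left(484 \right)} - \frac{124200}{I{\left(614 \right)}}\right) \left(K{\left(-422 \right)} + 417884\right) = \left(\left(261 - 484\right) - \frac{124200}{- \frac{62}{107}}\right) \left(- \frac{11}{4} + 417884\right) = \left(\left(261 - 484\right) - - \frac{6644700}{31}\right) \frac{1671525}{4} = \left(-223 + \frac{6644700}{31}\right) \frac{1671525}{4} = \frac{6637787}{31} \cdot \frac{1671525}{4} = \frac{11095226915175}{124}$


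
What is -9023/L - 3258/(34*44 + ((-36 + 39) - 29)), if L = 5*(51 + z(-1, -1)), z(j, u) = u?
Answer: -469277/12250 ≈ -38.308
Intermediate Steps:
L = 250 (L = 5*(51 - 1) = 5*50 = 250)
-9023/L - 3258/(34*44 + ((-36 + 39) - 29)) = -9023/250 - 3258/(34*44 + ((-36 + 39) - 29)) = -9023*1/250 - 3258/(1496 + (3 - 29)) = -9023/250 - 3258/(1496 - 26) = -9023/250 - 3258/1470 = -9023/250 - 3258*1/1470 = -9023/250 - 543/245 = -469277/12250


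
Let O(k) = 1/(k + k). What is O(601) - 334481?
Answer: -402046161/1202 ≈ -3.3448e+5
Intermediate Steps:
O(k) = 1/(2*k)
O(601) - 334481 = (½)/601 - 334481 = (½)*(1/601) - 334481 = 1/1202 - 334481 = -402046161/1202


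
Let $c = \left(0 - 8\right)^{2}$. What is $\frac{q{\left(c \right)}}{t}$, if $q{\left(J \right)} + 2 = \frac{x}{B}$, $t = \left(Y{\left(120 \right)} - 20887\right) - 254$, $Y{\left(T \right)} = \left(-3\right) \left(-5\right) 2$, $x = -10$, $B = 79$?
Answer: $\frac{56}{555923} \approx 0.00010073$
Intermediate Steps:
$Y{\left(T \right)} = 30$ ($Y{\left(T \right)} = 15 \cdot 2 = 30$)
$c = 64$ ($c = \left(-8\right)^{2} = 64$)
$t = -21111$ ($t = \left(30 - 20887\right) - 254 = -20857 - 254 = -21111$)
$q{\left(J \right)} = - \frac{168}{79}$ ($q{\left(J \right)} = -2 - \frac{10}{79} = - \frac{168}{79}$)
$\frac{q{\left(c \right)}}{t} = - \frac{168}{79 \left(-21111\right)} = \left(- \frac{168}{79}\right) \left(- \frac{1}{21111}\right) = \frac{56}{555923}$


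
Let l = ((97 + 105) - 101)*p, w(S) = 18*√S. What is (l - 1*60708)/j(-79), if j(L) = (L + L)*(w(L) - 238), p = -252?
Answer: -128163/81212 - 9693*I*√79/81212 ≈ -1.5781 - 1.0608*I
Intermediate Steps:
l = -25452 (l = ((97 + 105) - 101)*(-252) = (202 - 101)*(-252) = 101*(-252) = -25452)
j(L) = 2*L*(-238 + 18*√L) (j(L) = (L + L)*(18*√L - 238) = (2*L)*(-238 + 18*√L) = 2*L*(-238 + 18*√L))
(l - 1*60708)/j(-79) = (-25452 - 1*60708)/(-476*(-79) + 36*(-79)^(3/2)) = (-25452 - 60708)/(37604 + 36*(-79*I*√79)) = -86160/(37604 - 2844*I*√79)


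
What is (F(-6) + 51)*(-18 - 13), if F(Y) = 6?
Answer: -1767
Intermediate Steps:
(F(-6) + 51)*(-18 - 13) = (6 + 51)*(-18 - 13) = 57*(-31) = -1767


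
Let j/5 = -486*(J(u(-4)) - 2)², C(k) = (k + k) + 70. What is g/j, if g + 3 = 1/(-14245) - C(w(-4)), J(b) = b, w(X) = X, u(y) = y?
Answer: 154321/207692100 ≈ 0.00074303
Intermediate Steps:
C(k) = 70 + 2*k (C(k) = 2*k + 70 = 70 + 2*k)
j = -87480 (j = 5*(-486*(-4 - 2)²) = 5*(-486*(-6)²) = 5*(-486*36) = 5*(-17496) = -87480)
g = -925926/14245 (g = -3 + (1/(-14245) - (70 + 2*(-4))) = -3 + (-1/14245 - (70 - 8)) = -3 + (-1/14245 - 1*62) = -3 + (-1/14245 - 62) = -3 - 883191/14245 = -925926/14245 ≈ -65.000)
g/j = -925926/14245/(-87480) = -925926/14245*(-1/87480) = 154321/207692100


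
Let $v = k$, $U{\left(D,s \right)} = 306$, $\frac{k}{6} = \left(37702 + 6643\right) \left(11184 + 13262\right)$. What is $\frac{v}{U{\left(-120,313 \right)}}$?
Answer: $\frac{63768110}{3} \approx 2.1256 \cdot 10^{7}$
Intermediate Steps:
$k = 6504347220$ ($k = 6 \left(37702 + 6643\right) \left(11184 + 13262\right) = 6 \cdot 44345 \cdot 24446 = 6 \cdot 1084057870 = 6504347220$)
$v = 6504347220$
$\frac{v}{U{\left(-120,313 \right)}} = \frac{6504347220}{306} = 6504347220 \cdot \frac{1}{306} = \frac{63768110}{3}$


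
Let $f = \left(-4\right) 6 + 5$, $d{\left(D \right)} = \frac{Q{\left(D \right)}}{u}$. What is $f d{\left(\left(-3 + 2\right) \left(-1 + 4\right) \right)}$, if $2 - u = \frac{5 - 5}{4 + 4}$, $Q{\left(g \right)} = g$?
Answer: $\frac{57}{2} \approx 28.5$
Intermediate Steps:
$u = 2$ ($u = 2 - \frac{5 - 5}{4 + 4} = 2 - \frac{0}{8} = 2 - 0 \cdot \frac{1}{8} = 2 - 0 = 2 + 0 = 2$)
$d{\left(D \right)} = \frac{D}{2}$
$f = -19$ ($f = -24 + 5 = -19$)
$f d{\left(\left(-3 + 2\right) \left(-1 + 4\right) \right)} = - 19 \frac{\left(-3 + 2\right) \left(-1 + 4\right)}{2} = - 19 \frac{\left(-1\right) 3}{2} = - 19 \cdot \frac{1}{2} \left(-3\right) = \left(-19\right) \left(- \frac{3}{2}\right) = \frac{57}{2}$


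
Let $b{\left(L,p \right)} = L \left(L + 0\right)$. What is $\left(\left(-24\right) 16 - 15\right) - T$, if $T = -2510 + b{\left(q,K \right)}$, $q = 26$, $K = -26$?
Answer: $1435$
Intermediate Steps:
$b{\left(L,p \right)} = L^{2}$ ($b{\left(L,p \right)} = L L = L^{2}$)
$T = -1834$ ($T = -2510 + 26^{2} = -2510 + 676 = -1834$)
$\left(\left(-24\right) 16 - 15\right) - T = \left(\left(-24\right) 16 - 15\right) - -1834 = \left(-384 - 15\right) + 1834 = -399 + 1834 = 1435$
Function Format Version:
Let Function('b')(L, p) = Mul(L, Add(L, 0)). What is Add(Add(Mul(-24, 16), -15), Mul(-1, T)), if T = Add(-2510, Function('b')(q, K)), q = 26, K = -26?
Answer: 1435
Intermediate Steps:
Function('b')(L, p) = Pow(L, 2) (Function('b')(L, p) = Mul(L, L) = Pow(L, 2))
T = -1834 (T = Add(-2510, Pow(26, 2)) = Add(-2510, 676) = -1834)
Add(Add(Mul(-24, 16), -15), Mul(-1, T)) = Add(Add(Mul(-24, 16), -15), Mul(-1, -1834)) = Add(Add(-384, -15), 1834) = Add(-399, 1834) = 1435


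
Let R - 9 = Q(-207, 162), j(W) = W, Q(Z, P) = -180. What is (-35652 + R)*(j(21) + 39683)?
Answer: -1422316392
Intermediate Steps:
R = -171 (R = 9 - 180 = -171)
(-35652 + R)*(j(21) + 39683) = (-35652 - 171)*(21 + 39683) = -35823*39704 = -1422316392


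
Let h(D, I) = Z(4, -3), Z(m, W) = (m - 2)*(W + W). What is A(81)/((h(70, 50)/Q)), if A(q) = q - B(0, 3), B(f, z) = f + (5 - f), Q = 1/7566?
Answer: -19/22698 ≈ -0.00083708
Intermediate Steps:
Q = 1/7566 ≈ 0.00013217
B(f, z) = 5
Z(m, W) = 2*W*(-2 + m) (Z(m, W) = (-2 + m)*(2*W) = 2*W*(-2 + m))
A(q) = -5 + q (A(q) = q - 1*5 = q - 5 = -5 + q)
h(D, I) = -12 (h(D, I) = 2*(-3)*(-2 + 4) = 2*(-3)*2 = -12)
A(81)/((h(70, 50)/Q)) = (-5 + 81)/((-12/1/7566)) = 76/((-12*7566)) = 76/(-90792) = 76*(-1/90792) = -19/22698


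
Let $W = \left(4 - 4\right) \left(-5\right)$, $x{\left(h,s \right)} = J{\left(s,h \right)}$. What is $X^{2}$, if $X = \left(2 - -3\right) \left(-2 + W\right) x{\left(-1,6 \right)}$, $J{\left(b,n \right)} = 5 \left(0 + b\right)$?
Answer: $90000$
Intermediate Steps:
$J{\left(b,n \right)} = 5 b$
$x{\left(h,s \right)} = 5 s$
$W = 0$ ($W = 0 \left(-5\right) = 0$)
$X = -300$ ($X = \left(2 - -3\right) \left(-2 + 0\right) 5 \cdot 6 = \left(2 + 3\right) \left(\left(-2\right) 30\right) = 5 \left(-60\right) = -300$)
$X^{2} = \left(-300\right)^{2} = 90000$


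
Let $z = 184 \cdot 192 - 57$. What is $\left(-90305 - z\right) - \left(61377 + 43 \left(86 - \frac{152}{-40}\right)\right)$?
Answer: $- \frac{954072}{5} \approx -1.9081 \cdot 10^{5}$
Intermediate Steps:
$z = 35271$ ($z = 35328 - 57 = 35271$)
$\left(-90305 - z\right) - \left(61377 + 43 \left(86 - \frac{152}{-40}\right)\right) = \left(-90305 - 35271\right) - \left(61377 + 43 \left(86 - \frac{152}{-40}\right)\right) = \left(-90305 - 35271\right) - \left(61377 + 43 \left(86 - - \frac{19}{5}\right)\right) = -125576 - \left(61377 + 43 \left(86 + \frac{19}{5}\right)\right) = -125576 - \left(61377 + 43 \cdot \frac{449}{5}\right) = -125576 - \left(61377 + \frac{19307}{5}\right) = -125576 - \frac{326192}{5} = - \frac{954072}{5}$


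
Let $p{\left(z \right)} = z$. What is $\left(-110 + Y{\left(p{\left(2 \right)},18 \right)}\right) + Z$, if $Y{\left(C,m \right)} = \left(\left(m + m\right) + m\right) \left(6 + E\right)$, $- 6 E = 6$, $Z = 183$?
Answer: $343$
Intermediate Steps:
$E = -1$ ($E = \left(- \frac{1}{6}\right) 6 = -1$)
$Y{\left(C,m \right)} = 15 m$ ($Y{\left(C,m \right)} = \left(\left(m + m\right) + m\right) \left(6 - 1\right) = \left(2 m + m\right) 5 = 3 m 5 = 15 m$)
$\left(-110 + Y{\left(p{\left(2 \right)},18 \right)}\right) + Z = \left(-110 + 15 \cdot 18\right) + 183 = \left(-110 + 270\right) + 183 = 160 + 183 = 343$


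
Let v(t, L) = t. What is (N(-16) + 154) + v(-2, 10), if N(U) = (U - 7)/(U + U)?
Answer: 4887/32 ≈ 152.72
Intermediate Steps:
N(U) = (-7 + U)/(2*U) (N(U) = (-7 + U)/((2*U)) = (-7 + U)*(1/(2*U)) = (-7 + U)/(2*U))
(N(-16) + 154) + v(-2, 10) = ((1/2)*(-7 - 16)/(-16) + 154) - 2 = ((1/2)*(-1/16)*(-23) + 154) - 2 = (23/32 + 154) - 2 = 4951/32 - 2 = 4887/32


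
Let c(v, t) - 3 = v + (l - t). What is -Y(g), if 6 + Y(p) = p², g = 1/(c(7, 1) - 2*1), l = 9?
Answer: 1535/256 ≈ 5.9961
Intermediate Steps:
c(v, t) = 12 + v - t (c(v, t) = 3 + (v + (9 - t)) = 3 + (9 + v - t) = 12 + v - t)
g = 1/16 (g = 1/((12 + 7 - 1*1) - 2*1) = 1/((12 + 7 - 1) - 2) = 1/(18 - 2) = 1/16 ≈ 0.062500)
Y(p) = -6 + p²
-Y(g) = -(-6 + (1/16)²) = -(-6 + 1/256) = -1*(-1535/256) = 1535/256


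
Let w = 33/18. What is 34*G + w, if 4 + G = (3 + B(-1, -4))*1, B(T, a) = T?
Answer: -397/6 ≈ -66.167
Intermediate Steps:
w = 11/6 (w = 33*(1/18) = 11/6 ≈ 1.8333)
G = -2 (G = -4 + (3 - 1)*1 = -4 + 2*1 = -4 + 2 = -2)
34*G + w = 34*(-2) + 11/6 = -68 + 11/6 = -397/6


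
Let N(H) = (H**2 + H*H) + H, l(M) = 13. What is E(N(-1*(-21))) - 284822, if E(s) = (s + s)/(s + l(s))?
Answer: -130447573/458 ≈ -2.8482e+5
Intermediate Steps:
N(H) = H + 2*H**2 (N(H) = (H**2 + H**2) + H = 2*H**2 + H = H + 2*H**2)
E(s) = 2*s/(13 + s) (E(s) = (s + s)/(s + 13) = (2*s)/(13 + s) = 2*s/(13 + s))
E(N(-1*(-21))) - 284822 = 2*((-1*(-21))*(1 + 2*(-1*(-21))))/(13 + (-1*(-21))*(1 + 2*(-1*(-21)))) - 284822 = 2*(21*(1 + 2*21))/(13 + 21*(1 + 2*21)) - 284822 = 2*(21*(1 + 42))/(13 + 21*(1 + 42)) - 284822 = 2*(21*43)/(13 + 21*43) - 284822 = 2*903/(13 + 903) - 284822 = 2*903/916 - 284822 = 2*903*(1/916) - 284822 = 903/458 - 284822 = -130447573/458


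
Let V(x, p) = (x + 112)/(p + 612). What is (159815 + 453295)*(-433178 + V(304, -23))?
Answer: -156429759694860/589 ≈ -2.6559e+11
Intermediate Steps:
V(x, p) = (112 + x)/(612 + p)
(159815 + 453295)*(-433178 + V(304, -23)) = (159815 + 453295)*(-433178 + (112 + 304)/(612 - 23)) = 613110*(-433178 + 416/589) = 613110*(-255141426/589) = -156429759694860/589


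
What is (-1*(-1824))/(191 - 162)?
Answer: 1824/29 ≈ 62.897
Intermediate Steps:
(-1*(-1824))/(191 - 162) = 1824/29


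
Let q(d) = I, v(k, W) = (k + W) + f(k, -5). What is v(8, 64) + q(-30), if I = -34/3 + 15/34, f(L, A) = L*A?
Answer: 2153/102 ≈ 21.108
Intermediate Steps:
f(L, A) = A*L
v(k, W) = W - 4*k (v(k, W) = (k + W) - 5*k = (W + k) - 5*k = W - 4*k)
I = -1111/102 (I = -34*⅓ + 15*(1/34) = -34/3 + 15/34 = -1111/102 ≈ -10.892)
q(d) = -1111/102
v(8, 64) + q(-30) = (64 - 4*8) - 1111/102 = (64 - 32) - 1111/102 = 32 - 1111/102 = 2153/102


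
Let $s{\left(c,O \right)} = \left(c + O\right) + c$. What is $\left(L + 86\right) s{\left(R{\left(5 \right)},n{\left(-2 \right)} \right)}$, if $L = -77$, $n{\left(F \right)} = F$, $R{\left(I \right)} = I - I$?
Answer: $-18$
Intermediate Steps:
$R{\left(I \right)} = 0$
$s{\left(c,O \right)} = O + 2 c$ ($s{\left(c,O \right)} = \left(O + c\right) + c = O + 2 c$)
$\left(L + 86\right) s{\left(R{\left(5 \right)},n{\left(-2 \right)} \right)} = \left(-77 + 86\right) \left(-2 + 2 \cdot 0\right) = 9 \left(-2 + 0\right) = 9 \left(-2\right) = -18$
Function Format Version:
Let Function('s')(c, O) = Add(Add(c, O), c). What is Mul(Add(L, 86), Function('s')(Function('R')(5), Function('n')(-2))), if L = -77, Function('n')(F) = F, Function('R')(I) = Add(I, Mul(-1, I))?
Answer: -18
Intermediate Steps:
Function('R')(I) = 0
Function('s')(c, O) = Add(O, Mul(2, c)) (Function('s')(c, O) = Add(Add(O, c), c) = Add(O, Mul(2, c)))
Mul(Add(L, 86), Function('s')(Function('R')(5), Function('n')(-2))) = Mul(Add(-77, 86), Add(-2, Mul(2, 0))) = Mul(9, Add(-2, 0)) = Mul(9, -2) = -18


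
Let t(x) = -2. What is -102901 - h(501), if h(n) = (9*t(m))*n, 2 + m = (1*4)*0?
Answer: -93883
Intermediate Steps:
m = -2 (m = -2 + (1*4)*0 = -2 + 4*0 = -2 + 0 = -2)
h(n) = -18*n (h(n) = (9*(-2))*n = -18*n)
-102901 - h(501) = -102901 - (-18)*501 = -102901 - 1*(-9018) = -102901 + 9018 = -93883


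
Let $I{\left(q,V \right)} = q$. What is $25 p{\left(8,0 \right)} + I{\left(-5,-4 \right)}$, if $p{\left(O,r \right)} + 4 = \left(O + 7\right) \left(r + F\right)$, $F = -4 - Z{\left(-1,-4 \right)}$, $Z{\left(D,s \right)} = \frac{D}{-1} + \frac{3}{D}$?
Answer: $-855$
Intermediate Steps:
$Z{\left(D,s \right)} = - D + \frac{3}{D}$ ($Z{\left(D,s \right)} = D \left(-1\right) + \frac{3}{D} = - D + \frac{3}{D}$)
$F = -2$ ($F = -4 - \left(\left(-1\right) \left(-1\right) + \frac{3}{-1}\right) = -4 - \left(1 + 3 \left(-1\right)\right) = -4 - \left(1 - 3\right) = -4 - -2 = -4 + 2 = -2$)
$p{\left(O,r \right)} = -4 + \left(-2 + r\right) \left(7 + O\right)$ ($p{\left(O,r \right)} = -4 + \left(O + 7\right) \left(r - 2\right) = -4 + \left(7 + O\right) \left(-2 + r\right) = -4 + \left(-2 + r\right) \left(7 + O\right)$)
$25 p{\left(8,0 \right)} + I{\left(-5,-4 \right)} = 25 \left(-18 - 16 + 7 \cdot 0 + 8 \cdot 0\right) - 5 = 25 \left(-18 - 16 + 0 + 0\right) - 5 = 25 \left(-34\right) - 5 = -850 - 5 = -855$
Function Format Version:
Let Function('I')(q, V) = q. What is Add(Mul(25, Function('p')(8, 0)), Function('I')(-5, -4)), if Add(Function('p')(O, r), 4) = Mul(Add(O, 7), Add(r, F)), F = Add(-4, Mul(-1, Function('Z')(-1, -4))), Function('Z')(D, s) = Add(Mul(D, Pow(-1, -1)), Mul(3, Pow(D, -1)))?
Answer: -855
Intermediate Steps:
Function('Z')(D, s) = Add(Mul(-1, D), Mul(3, Pow(D, -1))) (Function('Z')(D, s) = Add(Mul(D, -1), Mul(3, Pow(D, -1))) = Add(Mul(-1, D), Mul(3, Pow(D, -1))))
F = -2 (F = Add(-4, Mul(-1, Add(Mul(-1, -1), Mul(3, Pow(-1, -1))))) = Add(-4, Mul(-1, Add(1, Mul(3, -1)))) = Add(-4, Mul(-1, Add(1, -3))) = Add(-4, Mul(-1, -2)) = Add(-4, 2) = -2)
Function('p')(O, r) = Add(-4, Mul(Add(-2, r), Add(7, O))) (Function('p')(O, r) = Add(-4, Mul(Add(O, 7), Add(r, -2))) = Add(-4, Mul(Add(7, O), Add(-2, r))) = Add(-4, Mul(Add(-2, r), Add(7, O))))
Add(Mul(25, Function('p')(8, 0)), Function('I')(-5, -4)) = Add(Mul(25, Add(-18, Mul(-2, 8), Mul(7, 0), Mul(8, 0))), -5) = Add(Mul(25, Add(-18, -16, 0, 0)), -5) = Add(Mul(25, -34), -5) = Add(-850, -5) = -855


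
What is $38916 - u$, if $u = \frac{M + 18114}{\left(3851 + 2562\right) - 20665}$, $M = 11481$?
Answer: $\frac{554660427}{14252} \approx 38918.0$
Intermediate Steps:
$u = - \frac{29595}{14252}$ ($u = \frac{11481 + 18114}{\left(3851 + 2562\right) - 20665} = \frac{29595}{6413 - 20665} = \frac{29595}{-14252} = 29595 \left(- \frac{1}{14252}\right) = - \frac{29595}{14252} \approx -2.0765$)
$38916 - u = 38916 - - \frac{29595}{14252} = 38916 + \frac{29595}{14252} = \frac{554660427}{14252}$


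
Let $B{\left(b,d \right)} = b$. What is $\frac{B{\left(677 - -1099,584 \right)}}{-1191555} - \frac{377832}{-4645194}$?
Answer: $\frac{24553208012}{307500229815} \approx 0.079848$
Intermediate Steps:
$\frac{B{\left(677 - -1099,584 \right)}}{-1191555} - \frac{377832}{-4645194} = \frac{677 - -1099}{-1191555} - \frac{377832}{-4645194} = \left(677 + 1099\right) \left(- \frac{1}{1191555}\right) - - \frac{62972}{774199} = 1776 \left(- \frac{1}{1191555}\right) + \frac{62972}{774199} = - \frac{592}{397185} + \frac{62972}{774199} = \frac{24553208012}{307500229815}$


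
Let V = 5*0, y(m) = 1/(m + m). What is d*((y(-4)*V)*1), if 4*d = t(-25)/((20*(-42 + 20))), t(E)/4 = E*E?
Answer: 0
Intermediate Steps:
t(E) = 4*E**2 (t(E) = 4*(E*E) = 4*E**2)
y(m) = 1/(2*m)
V = 0
d = -125/88 (d = ((4*(-25)**2)/((20*(-42 + 20))))/4 = ((4*625)/((20*(-22))))/4 = (2500/(-440))/4 = (2500*(-1/440))/4 = (1/4)*(-125/22) = -125/88 ≈ -1.4205)
d*((y(-4)*V)*1) = -125*((1/2)/(-4))*0/88 = -125*((1/2)*(-1/4))*0/88 = -125*(-1/8*0)/88 = -0 = -125/88*0 = 0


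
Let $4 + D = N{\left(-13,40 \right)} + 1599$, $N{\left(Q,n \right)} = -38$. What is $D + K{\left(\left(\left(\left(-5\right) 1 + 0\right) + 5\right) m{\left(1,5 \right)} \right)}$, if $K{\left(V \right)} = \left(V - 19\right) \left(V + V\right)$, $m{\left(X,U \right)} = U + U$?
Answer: $1557$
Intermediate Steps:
$m{\left(X,U \right)} = 2 U$
$K{\left(V \right)} = 2 V \left(-19 + V\right)$ ($K{\left(V \right)} = \left(-19 + V\right) 2 V = 2 V \left(-19 + V\right)$)
$D = 1557$ ($D = -4 + \left(-38 + 1599\right) = -4 + 1561 = 1557$)
$D + K{\left(\left(\left(\left(-5\right) 1 + 0\right) + 5\right) m{\left(1,5 \right)} \right)} = 1557 + 2 \left(\left(\left(-5\right) 1 + 0\right) + 5\right) 2 \cdot 5 \left(-19 + \left(\left(\left(-5\right) 1 + 0\right) + 5\right) 2 \cdot 5\right) = 1557 + 2 \left(\left(-5 + 0\right) + 5\right) 10 \left(-19 + \left(\left(-5 + 0\right) + 5\right) 10\right) = 1557 + 2 \left(-5 + 5\right) 10 \left(-19 + \left(-5 + 5\right) 10\right) = 1557 + 2 \cdot 0 \cdot 10 \left(-19 + 0 \cdot 10\right) = 1557 + 2 \cdot 0 \left(-19 + 0\right) = 1557 + 2 \cdot 0 \left(-19\right) = 1557 + 0 = 1557$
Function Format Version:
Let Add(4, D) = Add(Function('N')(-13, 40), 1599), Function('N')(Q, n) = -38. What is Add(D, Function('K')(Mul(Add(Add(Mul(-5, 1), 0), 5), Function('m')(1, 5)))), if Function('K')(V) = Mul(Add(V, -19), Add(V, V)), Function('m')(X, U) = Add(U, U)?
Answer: 1557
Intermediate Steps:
Function('m')(X, U) = Mul(2, U)
Function('K')(V) = Mul(2, V, Add(-19, V)) (Function('K')(V) = Mul(Add(-19, V), Mul(2, V)) = Mul(2, V, Add(-19, V)))
D = 1557 (D = Add(-4, Add(-38, 1599)) = Add(-4, 1561) = 1557)
Add(D, Function('K')(Mul(Add(Add(Mul(-5, 1), 0), 5), Function('m')(1, 5)))) = Add(1557, Mul(2, Mul(Add(Add(Mul(-5, 1), 0), 5), Mul(2, 5)), Add(-19, Mul(Add(Add(Mul(-5, 1), 0), 5), Mul(2, 5))))) = Add(1557, Mul(2, Mul(Add(Add(-5, 0), 5), 10), Add(-19, Mul(Add(Add(-5, 0), 5), 10)))) = Add(1557, Mul(2, Mul(Add(-5, 5), 10), Add(-19, Mul(Add(-5, 5), 10)))) = Add(1557, Mul(2, Mul(0, 10), Add(-19, Mul(0, 10)))) = Add(1557, Mul(2, 0, Add(-19, 0))) = Add(1557, Mul(2, 0, -19)) = Add(1557, 0) = 1557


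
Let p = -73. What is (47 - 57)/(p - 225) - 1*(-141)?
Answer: 21014/149 ≈ 141.03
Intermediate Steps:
(47 - 57)/(p - 225) - 1*(-141) = (47 - 57)/(-73 - 225) - 1*(-141) = -10/(-298) + 141 = -10*(-1/298) + 141 = 5/149 + 141 = 21014/149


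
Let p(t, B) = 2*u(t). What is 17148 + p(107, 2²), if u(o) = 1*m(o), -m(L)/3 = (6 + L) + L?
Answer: 15828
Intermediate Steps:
m(L) = -18 - 6*L (m(L) = -3*((6 + L) + L) = -3*(6 + 2*L) = -18 - 6*L)
u(o) = -18 - 6*o (u(o) = 1*(-18 - 6*o) = -18 - 6*o)
p(t, B) = -36 - 12*t (p(t, B) = 2*(-18 - 6*t) = -36 - 12*t)
17148 + p(107, 2²) = 17148 + (-36 - 12*107) = 17148 + (-36 - 1284) = 17148 - 1320 = 15828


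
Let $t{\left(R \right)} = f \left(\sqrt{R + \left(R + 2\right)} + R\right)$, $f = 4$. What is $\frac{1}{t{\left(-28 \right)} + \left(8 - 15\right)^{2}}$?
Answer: $- \frac{7}{537} - \frac{4 i \sqrt{6}}{1611} \approx -0.013035 - 0.0060819 i$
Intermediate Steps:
$t{\left(R \right)} = 4 R + 4 \sqrt{2 + 2 R}$ ($t{\left(R \right)} = 4 \left(\sqrt{R + \left(R + 2\right)} + R\right) = 4 \left(\sqrt{R + \left(2 + R\right)} + R\right) = 4 \left(\sqrt{2 + 2 R} + R\right) = 4 \left(R + \sqrt{2 + 2 R}\right) = 4 R + 4 \sqrt{2 + 2 R}$)
$\frac{1}{t{\left(-28 \right)} + \left(8 - 15\right)^{2}} = \frac{1}{\left(4 \left(-28\right) + 4 \sqrt{2 + 2 \left(-28\right)}\right) + \left(8 - 15\right)^{2}} = \frac{1}{\left(-112 + 4 \sqrt{2 - 56}\right) + \left(-7\right)^{2}} = \frac{1}{\left(-112 + 4 \sqrt{-54}\right) + 49} = \frac{1}{\left(-112 + 4 \cdot 3 i \sqrt{6}\right) + 49} = \frac{1}{\left(-112 + 12 i \sqrt{6}\right) + 49} = \frac{1}{-63 + 12 i \sqrt{6}}$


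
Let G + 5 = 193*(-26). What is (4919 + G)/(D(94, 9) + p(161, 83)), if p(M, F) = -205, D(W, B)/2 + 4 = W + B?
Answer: 104/7 ≈ 14.857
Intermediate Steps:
D(W, B) = -8 + 2*B + 2*W (D(W, B) = -8 + 2*(W + B) = -8 + 2*(B + W) = -8 + (2*B + 2*W) = -8 + 2*B + 2*W)
G = -5023 (G = -5 + 193*(-26) = -5 - 5018 = -5023)
(4919 + G)/(D(94, 9) + p(161, 83)) = (4919 - 5023)/((-8 + 2*9 + 2*94) - 205) = -104/((-8 + 18 + 188) - 205) = -104/(198 - 205) = -104/(-7) = -104*(-⅐) = 104/7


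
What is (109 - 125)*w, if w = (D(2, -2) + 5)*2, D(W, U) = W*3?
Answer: -352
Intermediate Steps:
D(W, U) = 3*W
w = 22 (w = (3*2 + 5)*2 = (6 + 5)*2 = 11*2 = 22)
(109 - 125)*w = (109 - 125)*22 = -16*22 = -352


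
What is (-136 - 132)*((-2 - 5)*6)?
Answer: 11256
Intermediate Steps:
(-136 - 132)*((-2 - 5)*6) = -(-1876)*6 = -268*(-42) = 11256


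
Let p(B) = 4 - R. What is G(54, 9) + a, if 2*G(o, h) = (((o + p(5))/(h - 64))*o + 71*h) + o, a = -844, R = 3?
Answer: -1049/2 ≈ -524.50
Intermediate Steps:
p(B) = 1 (p(B) = 4 - 1*3 = 4 - 3 = 1)
G(o, h) = o/2 + 71*h/2 + o*(1 + o)/(2*(-64 + h)) (G(o, h) = ((((o + 1)/(h - 64))*o + 71*h) + o)/2 = ((((1 + o)/(-64 + h))*o + 71*h) + o)/2 = ((o*(1 + o)/(-64 + h) + 71*h) + o)/2 = ((71*h + o*(1 + o)/(-64 + h)) + o)/2 = (o + 71*h + o*(1 + o)/(-64 + h))/2 = o/2 + 71*h/2 + o*(1 + o)/(2*(-64 + h)))
G(54, 9) + a = (54**2 - 4544*9 - 63*54 + 71*9**2 + 9*54)/(2*(-64 + 9)) - 844 = (1/2)*(2916 - 40896 - 3402 + 71*81 + 486)/(-55) - 844 = (1/2)*(-1/55)*(2916 - 40896 - 3402 + 5751 + 486) - 844 = (1/2)*(-1/55)*(-35145) - 844 = 639/2 - 844 = -1049/2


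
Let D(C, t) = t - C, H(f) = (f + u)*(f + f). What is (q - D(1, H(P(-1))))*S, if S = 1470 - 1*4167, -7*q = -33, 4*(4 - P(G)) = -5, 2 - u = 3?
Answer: 5876763/56 ≈ 1.0494e+5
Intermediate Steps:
u = -1 (u = 2 - 1*3 = 2 - 3 = -1)
P(G) = 21/4 (P(G) = 4 - ¼*(-5) = 4 + 5/4 = 21/4)
q = 33/7 (q = -⅐*(-33) = 33/7 ≈ 4.7143)
H(f) = 2*f*(-1 + f) (H(f) = (f - 1)*(f + f) = (-1 + f)*(2*f) = 2*f*(-1 + f))
S = -2697 (S = 1470 - 4167 = -2697)
(q - D(1, H(P(-1))))*S = (33/7 - (2*(21/4)*(-1 + 21/4) - 1*1))*(-2697) = (33/7 - (2*(21/4)*(17/4) - 1))*(-2697) = (33/7 - (357/8 - 1))*(-2697) = (33/7 - 1*349/8)*(-2697) = (33/7 - 349/8)*(-2697) = -2179/56*(-2697) = 5876763/56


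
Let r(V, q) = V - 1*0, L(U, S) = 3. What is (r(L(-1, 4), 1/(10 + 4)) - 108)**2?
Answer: 11025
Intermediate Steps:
r(V, q) = V (r(V, q) = V + 0 = V)
(r(L(-1, 4), 1/(10 + 4)) - 108)**2 = (3 - 108)**2 = (-105)**2 = 11025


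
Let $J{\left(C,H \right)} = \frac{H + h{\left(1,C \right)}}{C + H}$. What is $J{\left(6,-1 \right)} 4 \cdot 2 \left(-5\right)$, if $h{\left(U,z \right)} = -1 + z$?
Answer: $-32$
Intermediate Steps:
$J{\left(C,H \right)} = \frac{-1 + C + H}{C + H}$ ($J{\left(C,H \right)} = \frac{H + \left(-1 + C\right)}{C + H} = \frac{-1 + C + H}{C + H}$)
$J{\left(6,-1 \right)} 4 \cdot 2 \left(-5\right) = \frac{-1 + 6 - 1}{6 - 1} \cdot 4 \cdot 2 \left(-5\right) = \frac{1}{5} \cdot 4 \cdot 8 \left(-5\right) = \frac{1}{5} \cdot 4 \left(-40\right) = \frac{4}{5} \left(-40\right) = -32$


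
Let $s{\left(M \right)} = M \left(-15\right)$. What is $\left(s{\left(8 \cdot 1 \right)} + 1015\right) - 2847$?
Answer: $-1952$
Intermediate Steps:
$s{\left(M \right)} = - 15 M$
$\left(s{\left(8 \cdot 1 \right)} + 1015\right) - 2847 = \left(- 15 \cdot 8 \cdot 1 + 1015\right) - 2847 = \left(\left(-15\right) 8 + 1015\right) - 2847 = \left(-120 + 1015\right) - 2847 = 895 - 2847 = -1952$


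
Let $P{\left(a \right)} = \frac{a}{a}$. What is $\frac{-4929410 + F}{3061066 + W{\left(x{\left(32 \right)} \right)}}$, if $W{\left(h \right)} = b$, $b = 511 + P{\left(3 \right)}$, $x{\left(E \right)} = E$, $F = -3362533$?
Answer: $- \frac{2763981}{1020526} \approx -2.7084$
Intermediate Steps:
$P{\left(a \right)} = 1$
$b = 512$ ($b = 511 + 1 = 512$)
$W{\left(h \right)} = 512$
$\frac{-4929410 + F}{3061066 + W{\left(x{\left(32 \right)} \right)}} = \frac{-4929410 - 3362533}{3061066 + 512} = - \frac{8291943}{3061578} = \left(-8291943\right) \frac{1}{3061578} = - \frac{2763981}{1020526}$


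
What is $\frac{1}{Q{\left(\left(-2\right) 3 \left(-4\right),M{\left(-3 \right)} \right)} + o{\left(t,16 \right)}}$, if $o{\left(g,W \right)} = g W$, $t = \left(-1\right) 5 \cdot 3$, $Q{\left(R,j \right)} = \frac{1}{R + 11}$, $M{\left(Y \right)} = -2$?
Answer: $- \frac{35}{8399} \approx -0.0041672$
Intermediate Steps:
$Q{\left(R,j \right)} = \frac{1}{11 + R}$
$t = -15$ ($t = \left(-5\right) 3 = -15$)
$o{\left(g,W \right)} = W g$
$\frac{1}{Q{\left(\left(-2\right) 3 \left(-4\right),M{\left(-3 \right)} \right)} + o{\left(t,16 \right)}} = \frac{1}{\frac{1}{11 + \left(-2\right) 3 \left(-4\right)} + 16 \left(-15\right)} = \frac{1}{\frac{1}{11 - -24} - 240} = \frac{1}{\frac{1}{11 + 24} - 240} = \frac{1}{\frac{1}{35} - 240} = \frac{1}{- \frac{8399}{35}} = - \frac{35}{8399}$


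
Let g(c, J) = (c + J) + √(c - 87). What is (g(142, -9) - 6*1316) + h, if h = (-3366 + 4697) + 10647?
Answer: 4215 + √55 ≈ 4222.4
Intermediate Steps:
g(c, J) = J + c + √(-87 + c) (g(c, J) = (J + c) + √(-87 + c) = J + c + √(-87 + c))
h = 11978 (h = 1331 + 10647 = 11978)
(g(142, -9) - 6*1316) + h = ((-9 + 142 + √(-87 + 142)) - 6*1316) + 11978 = ((-9 + 142 + √55) - 7896) + 11978 = ((133 + √55) - 7896) + 11978 = (-7763 + √55) + 11978 = 4215 + √55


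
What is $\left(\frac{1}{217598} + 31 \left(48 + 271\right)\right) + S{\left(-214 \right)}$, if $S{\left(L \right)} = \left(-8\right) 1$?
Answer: $\frac{2150085839}{217598} \approx 9881.0$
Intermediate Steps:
$S{\left(L \right)} = -8$
$\left(\frac{1}{217598} + 31 \left(48 + 271\right)\right) + S{\left(-214 \right)} = \left(\frac{1}{217598} + 31 \left(48 + 271\right)\right) - 8 = \left(\frac{1}{217598} + 31 \cdot 319\right) - 8 = \left(\frac{1}{217598} + 9889\right) - 8 = \frac{2151826623}{217598} - 8 = \frac{2150085839}{217598}$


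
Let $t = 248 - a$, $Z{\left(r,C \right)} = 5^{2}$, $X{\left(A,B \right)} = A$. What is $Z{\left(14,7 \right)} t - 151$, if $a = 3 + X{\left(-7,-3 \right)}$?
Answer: $6149$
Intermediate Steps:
$a = -4$ ($a = 3 - 7 = -4$)
$Z{\left(r,C \right)} = 25$
$t = 252$ ($t = 248 - -4 = 248 + 4 = 252$)
$Z{\left(14,7 \right)} t - 151 = 25 \cdot 252 - 151 = 6300 - 151 = 6149$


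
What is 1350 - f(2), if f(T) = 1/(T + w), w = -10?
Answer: 10801/8 ≈ 1350.1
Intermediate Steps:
f(T) = 1/(-10 + T) (f(T) = 1/(T - 10) = 1/(-10 + T))
1350 - f(2) = 1350 - 1/(-10 + 2) = 1350 - 1/(-8) = 1350 - 1*(-1/8) = 1350 + 1/8 = 10801/8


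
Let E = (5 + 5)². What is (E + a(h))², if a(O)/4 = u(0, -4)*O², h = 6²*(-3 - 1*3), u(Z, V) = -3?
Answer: 313344691984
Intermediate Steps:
h = -216 (h = 36*(-3 - 3) = 36*(-6) = -216)
a(O) = -12*O² (a(O) = 4*(-3*O²) = -12*O²)
E = 100 (E = 10² = 100)
(E + a(h))² = (100 - 12*(-216)²)² = (100 - 12*46656)² = (100 - 559872)² = (-559772)² = 313344691984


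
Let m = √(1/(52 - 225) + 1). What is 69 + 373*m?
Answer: 69 + 746*√7439/173 ≈ 440.92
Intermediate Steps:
m = 2*√7439/173 (m = √(1/(-173) + 1) = √(-1/173 + 1) = √(172/173) = 2*√7439/173 ≈ 0.99711)
69 + 373*m = 69 + 373*(2*√7439/173) = 69 + 746*√7439/173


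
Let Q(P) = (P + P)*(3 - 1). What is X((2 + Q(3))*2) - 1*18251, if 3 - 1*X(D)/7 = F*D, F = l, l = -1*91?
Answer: -394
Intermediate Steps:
l = -91
Q(P) = 4*P (Q(P) = (2*P)*2 = 4*P)
F = -91
X(D) = 21 + 637*D (X(D) = 21 - (-637)*D = 21 + 637*D)
X((2 + Q(3))*2) - 1*18251 = (21 + 637*((2 + 4*3)*2)) - 1*18251 = (21 + 637*((2 + 12)*2)) - 18251 = (21 + 637*(14*2)) - 18251 = (21 + 637*28) - 18251 = (21 + 17836) - 18251 = 17857 - 18251 = -394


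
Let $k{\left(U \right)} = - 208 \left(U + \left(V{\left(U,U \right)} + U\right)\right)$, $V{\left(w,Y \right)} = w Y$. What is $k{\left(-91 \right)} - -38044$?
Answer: $-1646548$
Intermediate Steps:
$V{\left(w,Y \right)} = Y w$
$k{\left(U \right)} = - 416 U - 208 U^{2}$ ($k{\left(U \right)} = - 208 \left(U + \left(U U + U\right)\right) = - 208 \left(U + \left(U^{2} + U\right)\right) = - 208 \left(U + \left(U + U^{2}\right)\right) = - 208 \left(U^{2} + 2 U\right) = - 416 U - 208 U^{2}$)
$k{\left(-91 \right)} - -38044 = 208 \left(-91\right) \left(-2 - -91\right) - -38044 = 208 \left(-91\right) \left(-2 + 91\right) + 38044 = 208 \left(-91\right) 89 + 38044 = -1684592 + 38044 = -1646548$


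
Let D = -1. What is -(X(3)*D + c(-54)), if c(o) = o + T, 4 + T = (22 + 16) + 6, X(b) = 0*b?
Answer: 14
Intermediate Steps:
X(b) = 0
T = 40 (T = -4 + ((22 + 16) + 6) = -4 + (38 + 6) = -4 + 44 = 40)
c(o) = 40 + o (c(o) = o + 40 = 40 + o)
-(X(3)*D + c(-54)) = -(0*(-1) + (40 - 54)) = -(0 - 14) = -1*(-14) = 14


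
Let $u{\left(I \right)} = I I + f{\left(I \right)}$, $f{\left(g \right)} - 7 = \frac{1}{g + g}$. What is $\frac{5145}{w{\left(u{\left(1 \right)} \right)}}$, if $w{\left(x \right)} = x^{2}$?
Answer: $\frac{20580}{289} \approx 71.211$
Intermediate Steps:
$f{\left(g \right)} = 7 + \frac{1}{2 g}$ ($f{\left(g \right)} = 7 + \frac{1}{g + g} = 7 + \frac{1}{2 g}$)
$u{\left(I \right)} = 7 + I^{2} + \frac{1}{2 I}$ ($u{\left(I \right)} = I I + \left(7 + \frac{1}{2 I}\right) = I^{2} + \left(7 + \frac{1}{2 I}\right) = 7 + I^{2} + \frac{1}{2 I}$)
$\frac{5145}{w{\left(u{\left(1 \right)} \right)}} = \frac{5145}{\left(7 + 1^{2} + \frac{1}{2 \cdot 1}\right)^{2}} = \frac{5145}{\left(7 + 1 + \frac{1}{2} \cdot 1\right)^{2}} = \frac{5145}{\left(7 + 1 + \frac{1}{2}\right)^{2}} = \frac{5145}{\left(\frac{17}{2}\right)^{2}} = \frac{5145}{\frac{289}{4}} = 5145 \cdot \frac{4}{289} = \frac{20580}{289}$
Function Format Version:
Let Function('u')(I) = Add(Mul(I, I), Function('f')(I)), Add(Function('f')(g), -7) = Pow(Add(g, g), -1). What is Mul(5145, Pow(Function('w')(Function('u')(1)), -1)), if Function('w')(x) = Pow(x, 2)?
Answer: Rational(20580, 289) ≈ 71.211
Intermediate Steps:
Function('f')(g) = Add(7, Mul(Rational(1, 2), Pow(g, -1))) (Function('f')(g) = Add(7, Pow(Add(g, g), -1)) = Add(7, Pow(Mul(2, g), -1)) = Add(7, Mul(Rational(1, 2), Pow(g, -1))))
Function('u')(I) = Add(7, Pow(I, 2), Mul(Rational(1, 2), Pow(I, -1))) (Function('u')(I) = Add(Mul(I, I), Add(7, Mul(Rational(1, 2), Pow(I, -1)))) = Add(Pow(I, 2), Add(7, Mul(Rational(1, 2), Pow(I, -1)))) = Add(7, Pow(I, 2), Mul(Rational(1, 2), Pow(I, -1))))
Mul(5145, Pow(Function('w')(Function('u')(1)), -1)) = Mul(5145, Pow(Pow(Add(7, Pow(1, 2), Mul(Rational(1, 2), Pow(1, -1))), 2), -1)) = Mul(5145, Pow(Pow(Add(7, 1, Mul(Rational(1, 2), 1)), 2), -1)) = Mul(5145, Pow(Pow(Add(7, 1, Rational(1, 2)), 2), -1)) = Mul(5145, Pow(Pow(Rational(17, 2), 2), -1)) = Mul(5145, Pow(Rational(289, 4), -1)) = Mul(5145, Rational(4, 289)) = Rational(20580, 289)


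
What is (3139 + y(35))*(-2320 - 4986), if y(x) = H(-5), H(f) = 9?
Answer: -22999288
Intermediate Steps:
y(x) = 9
(3139 + y(35))*(-2320 - 4986) = (3139 + 9)*(-2320 - 4986) = 3148*(-7306) = -22999288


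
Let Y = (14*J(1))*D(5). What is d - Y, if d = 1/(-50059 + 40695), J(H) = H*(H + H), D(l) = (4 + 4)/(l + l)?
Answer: -1048773/46820 ≈ -22.400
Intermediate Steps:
D(l) = 4/l (D(l) = 8/((2*l)) = 8*(1/(2*l)) = 4/l)
J(H) = 2*H² (J(H) = H*(2*H) = 2*H²)
Y = 112/5 (Y = (14*(2*1²))*(4/5) = (14*(2*1))*(4*(⅕)) = (14*2)*(⅘) = 28*(⅘) = 112/5 ≈ 22.400)
d = -1/9364 (d = 1/(-9364) = -1/9364 ≈ -0.00010679)
d - Y = -1/9364 - 1*112/5 = -1/9364 - 112/5 = -1048773/46820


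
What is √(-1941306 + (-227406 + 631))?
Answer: I*√2168081 ≈ 1472.4*I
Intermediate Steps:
√(-1941306 + (-227406 + 631)) = √(-1941306 - 226775) = √(-2168081) = I*√2168081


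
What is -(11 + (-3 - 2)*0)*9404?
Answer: -103444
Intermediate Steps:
-(11 + (-3 - 2)*0)*9404 = -(11 - 5*0)*9404 = -(11 + 0)*9404 = -11*9404 = -1*103444 = -103444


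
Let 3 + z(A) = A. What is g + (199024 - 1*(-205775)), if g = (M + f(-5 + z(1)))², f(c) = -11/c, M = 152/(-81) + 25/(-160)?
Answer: 133261818001705/329204736 ≈ 4.0480e+5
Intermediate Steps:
M = -5269/2592 (M = 152*(-1/81) + 25*(-1/160) = -152/81 - 5/32 = -5269/2592 ≈ -2.0328)
z(A) = -3 + A
g = 70073641/329204736 (g = (-5269/2592 - 11/(-5 + (-3 + 1)))² = (-5269/2592 - 11/(-5 - 2))² = (-5269/2592 - 11/(-7))² = (-5269/2592 - 11*(-⅐))² = (-5269/2592 + 11/7)² = (-8371/18144)² = 70073641/329204736 ≈ 0.21286)
g + (199024 - 1*(-205775)) = 70073641/329204736 + (199024 - 1*(-205775)) = 70073641/329204736 + (199024 + 205775) = 70073641/329204736 + 404799 = 133261818001705/329204736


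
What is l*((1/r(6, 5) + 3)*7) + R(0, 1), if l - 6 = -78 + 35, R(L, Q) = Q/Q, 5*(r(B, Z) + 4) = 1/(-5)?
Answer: -71901/101 ≈ -711.89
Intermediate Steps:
r(B, Z) = -101/25 (r(B, Z) = -4 + (⅕)/(-5) = -4 + (⅕)*(-⅕) = -4 - 1/25 = -101/25)
R(L, Q) = 1
l = -37 (l = 6 + (-78 + 35) = 6 - 43 = -37)
l*((1/r(6, 5) + 3)*7) + R(0, 1) = -37*(1/(-101/25) + 3)*7 + 1 = -37*(1*(-25/101) + 3)*7 + 1 = -37*(-25/101 + 3)*7 + 1 = -10286*7/101 + 1 = -37*1946/101 + 1 = -72002/101 + 1 = -71901/101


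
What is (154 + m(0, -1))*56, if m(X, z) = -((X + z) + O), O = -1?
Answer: 8736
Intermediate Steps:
m(X, z) = 1 - X - z (m(X, z) = -((X + z) - 1) = -(-1 + X + z) = 1 - X - z)
(154 + m(0, -1))*56 = (154 + (1 - 1*0 - 1*(-1)))*56 = (154 + (1 + 0 + 1))*56 = (154 + 2)*56 = 156*56 = 8736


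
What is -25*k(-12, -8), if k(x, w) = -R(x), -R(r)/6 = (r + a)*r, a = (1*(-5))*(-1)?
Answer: -12600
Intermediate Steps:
a = 5 (a = -5*(-1) = 5)
R(r) = -6*r*(5 + r) (R(r) = -6*(r + 5)*r = -6*(5 + r)*r = -6*r*(5 + r))
k(x, w) = 6*x*(5 + x) (k(x, w) = -(-6)*x*(5 + x) = 6*x*(5 + x))
-25*k(-12, -8) = -150*(-12)*(5 - 12) = -150*(-12)*(-7) = -25*504 = -12600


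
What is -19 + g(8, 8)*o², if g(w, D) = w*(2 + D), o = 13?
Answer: 13501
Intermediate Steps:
-19 + g(8, 8)*o² = -19 + (8*(2 + 8))*13² = -19 + (8*10)*169 = -19 + 80*169 = -19 + 13520 = 13501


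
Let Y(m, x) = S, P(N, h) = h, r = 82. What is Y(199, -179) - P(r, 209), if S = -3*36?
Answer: -317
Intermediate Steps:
S = -108
Y(m, x) = -108
Y(199, -179) - P(r, 209) = -108 - 1*209 = -108 - 209 = -317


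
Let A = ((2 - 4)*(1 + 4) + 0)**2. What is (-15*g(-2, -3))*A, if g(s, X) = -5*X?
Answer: -22500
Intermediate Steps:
A = 100 (A = (-2*5 + 0)**2 = (-10 + 0)**2 = (-10)**2 = 100)
(-15*g(-2, -3))*A = -(-75)*(-3)*100 = -15*15*100 = -225*100 = -22500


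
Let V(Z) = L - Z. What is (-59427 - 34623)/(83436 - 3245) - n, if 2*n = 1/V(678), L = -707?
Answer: -260438309/222129070 ≈ -1.1725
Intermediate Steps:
V(Z) = -707 - Z
n = -1/2770 (n = 1/(2*(-707 - 1*678)) = 1/(2*(-707 - 678)) = (½)/(-1385) = (½)*(-1/1385) = -1/2770 ≈ -0.00036101)
(-59427 - 34623)/(83436 - 3245) - n = (-59427 - 34623)/(83436 - 3245) - 1*(-1/2770) = -94050/80191 + 1/2770 = -260438309/222129070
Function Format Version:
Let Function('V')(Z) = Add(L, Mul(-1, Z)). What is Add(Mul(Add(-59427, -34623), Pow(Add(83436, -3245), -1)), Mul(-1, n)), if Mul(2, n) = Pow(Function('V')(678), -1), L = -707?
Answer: Rational(-260438309, 222129070) ≈ -1.1725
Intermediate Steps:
Function('V')(Z) = Add(-707, Mul(-1, Z))
n = Rational(-1, 2770) (n = Mul(Rational(1, 2), Pow(Add(-707, Mul(-1, 678)), -1)) = Mul(Rational(1, 2), Pow(Add(-707, -678), -1)) = Mul(Rational(1, 2), Pow(-1385, -1)) = Mul(Rational(1, 2), Rational(-1, 1385)) = Rational(-1, 2770) ≈ -0.00036101)
Add(Mul(Add(-59427, -34623), Pow(Add(83436, -3245), -1)), Mul(-1, n)) = Add(Mul(Add(-59427, -34623), Pow(Add(83436, -3245), -1)), Mul(-1, Rational(-1, 2770))) = Add(Mul(-94050, Pow(80191, -1)), Rational(1, 2770)) = Add(Mul(-94050, Rational(1, 80191)), Rational(1, 2770)) = Add(Rational(-94050, 80191), Rational(1, 2770)) = Rational(-260438309, 222129070)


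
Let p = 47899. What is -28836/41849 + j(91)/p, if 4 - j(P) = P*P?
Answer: -1727599737/2004525251 ≈ -0.86185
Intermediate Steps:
j(P) = 4 - P² (j(P) = 4 - P*P = 4 - P²)
-28836/41849 + j(91)/p = -28836/41849 + (4 - 1*91²)/47899 = -28836*1/41849 + (4 - 1*8281)*(1/47899) = -28836/41849 + (4 - 8281)*(1/47899) = -28836/41849 - 8277*1/47899 = -28836/41849 - 8277/47899 = -1727599737/2004525251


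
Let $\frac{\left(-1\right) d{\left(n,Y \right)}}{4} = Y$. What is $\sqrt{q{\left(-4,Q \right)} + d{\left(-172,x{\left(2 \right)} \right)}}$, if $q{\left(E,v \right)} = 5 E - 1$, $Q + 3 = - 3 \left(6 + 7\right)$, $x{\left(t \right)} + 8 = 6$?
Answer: $i \sqrt{13} \approx 3.6056 i$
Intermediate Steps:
$x{\left(t \right)} = -2$ ($x{\left(t \right)} = -8 + 6 = -2$)
$d{\left(n,Y \right)} = - 4 Y$
$Q = -42$ ($Q = -3 - 3 \left(6 + 7\right) = -3 - 39 = -42$)
$q{\left(E,v \right)} = -1 + 5 E$
$\sqrt{q{\left(-4,Q \right)} + d{\left(-172,x{\left(2 \right)} \right)}} = \sqrt{\left(-1 + 5 \left(-4\right)\right) - -8} = \sqrt{\left(-1 - 20\right) + 8} = \sqrt{-21 + 8} = \sqrt{-13} = i \sqrt{13}$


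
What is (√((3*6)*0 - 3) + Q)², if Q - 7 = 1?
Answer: (8 + I*√3)² ≈ 61.0 + 27.713*I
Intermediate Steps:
Q = 8 (Q = 7 + 1 = 8)
(√((3*6)*0 - 3) + Q)² = (√((3*6)*0 - 3) + 8)² = (√(18*0 - 3) + 8)² = (√(0 - 3) + 8)² = (√(-3) + 8)² = (I*√3 + 8)² = (8 + I*√3)²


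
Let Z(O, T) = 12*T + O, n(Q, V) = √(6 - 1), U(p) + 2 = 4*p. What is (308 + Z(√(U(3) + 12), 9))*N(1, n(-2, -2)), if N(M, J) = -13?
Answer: -5408 - 13*√22 ≈ -5469.0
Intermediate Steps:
U(p) = -2 + 4*p
n(Q, V) = √5
Z(O, T) = O + 12*T
(308 + Z(√(U(3) + 12), 9))*N(1, n(-2, -2)) = (308 + (√((-2 + 4*3) + 12) + 12*9))*(-13) = (308 + (√((-2 + 12) + 12) + 108))*(-13) = (308 + (√(10 + 12) + 108))*(-13) = (308 + (√22 + 108))*(-13) = (308 + (108 + √22))*(-13) = (416 + √22)*(-13) = -5408 - 13*√22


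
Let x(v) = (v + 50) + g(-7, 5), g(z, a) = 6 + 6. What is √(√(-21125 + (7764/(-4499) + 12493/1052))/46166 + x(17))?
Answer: √(235730115544022865724156 + 27312659671*I*√118247367276151377)/54625319342 ≈ 8.8882 + 0.00017706*I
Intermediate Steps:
g(z, a) = 12
x(v) = 62 + v (x(v) = (v + 50) + 12 = (50 + v) + 12 = 62 + v)
√(√(-21125 + (7764/(-4499) + 12493/1052))/46166 + x(17)) = √(√(-21125 + (7764/(-4499) + 12493/1052))/46166 + (62 + 17)) = √(√(-21125 + (7764*(-1/4499) + 12493*(1/1052)))*(1/46166) + 79) = √(√(-21125 + (-7764/4499 + 12493/1052))*(1/46166) + 79) = √(√(-21125 + 48038279/4732948)*(1/46166) + 79) = √(√(-99935488221/4732948)*(1/46166) + 79) = √((I*√118247367276151377/2366474)*(1/46166) + 79) = √(I*√118247367276151377/109250638684 + 79) = √(79 + I*√118247367276151377/109250638684)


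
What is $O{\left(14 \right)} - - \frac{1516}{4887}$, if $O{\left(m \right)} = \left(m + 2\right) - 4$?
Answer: $\frac{60160}{4887} \approx 12.31$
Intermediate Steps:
$O{\left(m \right)} = -2 + m$ ($O{\left(m \right)} = \left(2 + m\right) - 4 = -2 + m$)
$O{\left(14 \right)} - - \frac{1516}{4887} = \left(-2 + 14\right) - - \frac{1516}{4887} = 12 - \left(-1516\right) \frac{1}{4887} = 12 - - \frac{1516}{4887} = 12 + \frac{1516}{4887} = \frac{60160}{4887}$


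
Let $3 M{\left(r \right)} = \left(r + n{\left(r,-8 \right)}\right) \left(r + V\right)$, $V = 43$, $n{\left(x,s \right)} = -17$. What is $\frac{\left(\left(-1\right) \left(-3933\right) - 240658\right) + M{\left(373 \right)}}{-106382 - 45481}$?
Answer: $\frac{562079}{455589} \approx 1.2337$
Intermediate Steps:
$M{\left(r \right)} = \frac{\left(-17 + r\right) \left(43 + r\right)}{3}$ ($M{\left(r \right)} = \frac{\left(r - 17\right) \left(r + 43\right)}{3} = \frac{\left(-17 + r\right) \left(43 + r\right)}{3}$)
$\frac{\left(\left(-1\right) \left(-3933\right) - 240658\right) + M{\left(373 \right)}}{-106382 - 45481} = \frac{\left(\left(-1\right) \left(-3933\right) - 240658\right) + \left(- \frac{731}{3} + \frac{373^{2}}{3} + \frac{26}{3} \cdot 373\right)}{-106382 - 45481} = \frac{\left(3933 - 240658\right) + \left(- \frac{731}{3} + \frac{1}{3} \cdot 139129 + \frac{9698}{3}\right)}{-151863} = \left(-236725 + \left(- \frac{731}{3} + \frac{139129}{3} + \frac{9698}{3}\right)\right) \left(- \frac{1}{151863}\right) = \left(-236725 + \frac{148096}{3}\right) \left(- \frac{1}{151863}\right) = \left(- \frac{562079}{3}\right) \left(- \frac{1}{151863}\right) = \frac{562079}{455589}$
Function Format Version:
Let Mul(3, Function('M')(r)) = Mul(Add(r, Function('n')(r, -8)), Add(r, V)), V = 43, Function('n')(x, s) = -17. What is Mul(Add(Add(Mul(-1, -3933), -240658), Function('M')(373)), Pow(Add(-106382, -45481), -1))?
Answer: Rational(562079, 455589) ≈ 1.2337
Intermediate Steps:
Function('M')(r) = Mul(Rational(1, 3), Add(-17, r), Add(43, r)) (Function('M')(r) = Mul(Rational(1, 3), Mul(Add(r, -17), Add(r, 43))) = Mul(Rational(1, 3), Mul(Add(-17, r), Add(43, r))) = Mul(Rational(1, 3), Add(-17, r), Add(43, r)))
Mul(Add(Add(Mul(-1, -3933), -240658), Function('M')(373)), Pow(Add(-106382, -45481), -1)) = Mul(Add(Add(Mul(-1, -3933), -240658), Add(Rational(-731, 3), Mul(Rational(1, 3), Pow(373, 2)), Mul(Rational(26, 3), 373))), Pow(Add(-106382, -45481), -1)) = Mul(Add(Add(3933, -240658), Add(Rational(-731, 3), Mul(Rational(1, 3), 139129), Rational(9698, 3))), Pow(-151863, -1)) = Mul(Add(-236725, Add(Rational(-731, 3), Rational(139129, 3), Rational(9698, 3))), Rational(-1, 151863)) = Mul(Add(-236725, Rational(148096, 3)), Rational(-1, 151863)) = Mul(Rational(-562079, 3), Rational(-1, 151863)) = Rational(562079, 455589)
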